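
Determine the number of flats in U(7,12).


Flats of U(7,12): every subset of size < 7 is a flat, plus E itself.
Count = C(12,0) + C(12,1) + C(12,2) + C(12,3) + C(12,4) + C(12,5) + C(12,6) + 1
     = 1 + 12 + 66 + 220 + 495 + 792 + 924 + 1
     = 2511.

2511


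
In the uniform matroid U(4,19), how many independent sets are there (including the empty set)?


Independent sets of U(4,19) are all subsets of size <= 4.
Count = (19 choose 0) + (19 choose 1) + (19 choose 2) + (19 choose 3) + (19 choose 4)
     = 1 + 19 + 171 + 969 + 3876
     = 5036.

5036


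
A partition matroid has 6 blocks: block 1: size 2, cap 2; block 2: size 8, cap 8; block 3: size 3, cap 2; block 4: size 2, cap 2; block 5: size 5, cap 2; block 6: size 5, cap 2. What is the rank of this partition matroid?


Rank of a partition matroid = sum of min(|Si|, ci) for each block.
= min(2,2) + min(8,8) + min(3,2) + min(2,2) + min(5,2) + min(5,2)
= 2 + 8 + 2 + 2 + 2 + 2
= 18.

18


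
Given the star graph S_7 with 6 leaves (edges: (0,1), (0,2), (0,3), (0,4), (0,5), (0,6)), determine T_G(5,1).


A star on 7 vertices is a tree with 6 edges.
T(x,y) = x^(6) for any tree.
T(5,1) = 5^6 = 15625.

15625


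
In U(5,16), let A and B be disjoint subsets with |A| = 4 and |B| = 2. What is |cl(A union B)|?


|A union B| = 4 + 2 = 6 (disjoint).
In U(5,16), cl(S) = S if |S| < 5, else cl(S) = E.
Since 6 >= 5, cl(A union B) = E.
|cl(A union B)| = 16.

16


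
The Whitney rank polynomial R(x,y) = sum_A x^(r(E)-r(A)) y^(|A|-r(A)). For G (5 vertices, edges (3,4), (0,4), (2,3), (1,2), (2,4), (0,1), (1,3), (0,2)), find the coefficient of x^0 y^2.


R(x,y) = sum over A in 2^E of x^(r(E)-r(A)) * y^(|A|-r(A)).
G has 5 vertices, 8 edges. r(E) = 4.
Enumerate all 2^8 = 256 subsets.
Count subsets with r(E)-r(A)=0 and |A|-r(A)=2: 28.

28


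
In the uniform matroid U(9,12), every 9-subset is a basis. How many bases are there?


Bases of U(9,12) are all 9-element subsets of the 12-element ground set.
Number of bases = C(12,9).
(12 choose 9) = 220.

220


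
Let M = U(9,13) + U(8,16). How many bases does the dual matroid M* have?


(M1+M2)* = M1* + M2*.
M1* = U(4,13), bases: C(13,4) = 715.
M2* = U(8,16), bases: C(16,8) = 12870.
|B(M*)| = 715 * 12870 = 9202050.

9202050


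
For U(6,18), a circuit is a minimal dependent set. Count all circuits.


In U(6,18), circuits are the (7)-element subsets.
Any set of 7 elements is dependent, and removing any one element gives
an independent set of size 6, so it is a minimal dependent set.
Number of circuits = C(18,7) = 18! / (7! * 11!) = 31824.

31824


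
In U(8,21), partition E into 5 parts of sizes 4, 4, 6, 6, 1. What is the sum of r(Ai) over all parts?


r(Ai) = min(|Ai|, 8) for each part.
Sum = min(4,8) + min(4,8) + min(6,8) + min(6,8) + min(1,8)
    = 4 + 4 + 6 + 6 + 1
    = 21.

21


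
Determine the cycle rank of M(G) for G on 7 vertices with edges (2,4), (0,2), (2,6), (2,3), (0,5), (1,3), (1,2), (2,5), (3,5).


Cycle rank (nullity) = |E| - r(M) = |E| - (|V| - c).
|E| = 9, |V| = 7, c = 1.
Nullity = 9 - (7 - 1) = 9 - 6 = 3.

3


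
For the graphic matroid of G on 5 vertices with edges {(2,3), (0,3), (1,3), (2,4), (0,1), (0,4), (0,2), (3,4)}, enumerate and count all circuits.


A circuit in a graphic matroid = edge set of a simple cycle.
G has 5 vertices and 8 edges.
Enumerating all minimal edge subsets forming cycles...
Total circuits found: 12.

12


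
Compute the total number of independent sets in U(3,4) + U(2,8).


For a direct sum, |I(M1+M2)| = |I(M1)| * |I(M2)|.
|I(U(3,4))| = sum C(4,k) for k=0..3 = 15.
|I(U(2,8))| = sum C(8,k) for k=0..2 = 37.
Total = 15 * 37 = 555.

555


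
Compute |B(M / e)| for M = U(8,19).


Contracting e from U(8,19) gives U(7,18).
Bases of U(7,18) = C(18,7) = 31824.

31824


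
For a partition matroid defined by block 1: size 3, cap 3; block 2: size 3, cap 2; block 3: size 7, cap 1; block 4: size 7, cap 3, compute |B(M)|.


A basis picks exactly ci elements from block i.
Number of bases = product of C(|Si|, ci).
= C(3,3) * C(3,2) * C(7,1) * C(7,3)
= 1 * 3 * 7 * 35
= 735.

735


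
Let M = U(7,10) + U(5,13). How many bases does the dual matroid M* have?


(M1+M2)* = M1* + M2*.
M1* = U(3,10), bases: C(10,3) = 120.
M2* = U(8,13), bases: C(13,8) = 1287.
|B(M*)| = 120 * 1287 = 154440.

154440


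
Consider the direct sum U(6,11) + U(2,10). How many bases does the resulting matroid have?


Bases of a direct sum M1 + M2: |B| = |B(M1)| * |B(M2)|.
|B(U(6,11))| = C(11,6) = 462.
|B(U(2,10))| = C(10,2) = 45.
Total bases = 462 * 45 = 20790.

20790


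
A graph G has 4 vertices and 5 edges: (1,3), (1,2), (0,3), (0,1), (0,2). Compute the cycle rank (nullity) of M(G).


Cycle rank (nullity) = |E| - r(M) = |E| - (|V| - c).
|E| = 5, |V| = 4, c = 1.
Nullity = 5 - (4 - 1) = 5 - 3 = 2.

2


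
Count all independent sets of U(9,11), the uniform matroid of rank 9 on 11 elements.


Independent sets of U(9,11) are all subsets of size <= 9.
Count = (11 choose 0) + (11 choose 1) + (11 choose 2) + (11 choose 3) + (11 choose 4) + (11 choose 5) + (11 choose 6) + (11 choose 7) + (11 choose 8) + (11 choose 9)
     = 1 + 11 + 55 + 165 + 330 + 462 + 462 + 330 + 165 + 55
     = 2036.

2036


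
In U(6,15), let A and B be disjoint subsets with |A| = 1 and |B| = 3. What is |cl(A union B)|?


|A union B| = 1 + 3 = 4 (disjoint).
In U(6,15), cl(S) = S if |S| < 6, else cl(S) = E.
Since 4 < 6, cl(A union B) = A union B.
|cl(A union B)| = 4.

4


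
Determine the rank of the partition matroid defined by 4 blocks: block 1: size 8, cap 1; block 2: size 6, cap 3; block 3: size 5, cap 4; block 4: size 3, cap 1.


Rank of a partition matroid = sum of min(|Si|, ci) for each block.
= min(8,1) + min(6,3) + min(5,4) + min(3,1)
= 1 + 3 + 4 + 1
= 9.

9


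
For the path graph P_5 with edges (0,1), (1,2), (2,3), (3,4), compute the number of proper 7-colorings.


P(P_5, k) = k * (k-1)^(4).
P(7) = 7 * 6^4 = 7 * 1296 = 9072.

9072


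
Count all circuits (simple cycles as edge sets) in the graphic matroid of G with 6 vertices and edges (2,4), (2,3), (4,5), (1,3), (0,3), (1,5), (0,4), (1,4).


A circuit in a graphic matroid = edge set of a simple cycle.
G has 6 vertices and 8 edges.
Enumerating all minimal edge subsets forming cycles...
Total circuits found: 6.

6


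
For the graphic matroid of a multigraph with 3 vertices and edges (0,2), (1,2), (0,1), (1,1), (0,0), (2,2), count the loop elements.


In a graphic matroid, a loop is a self-loop edge (u,u) with rank 0.
Examining all 6 edges for self-loops...
Self-loops found: (1,1), (0,0), (2,2)
Number of loops = 3.

3


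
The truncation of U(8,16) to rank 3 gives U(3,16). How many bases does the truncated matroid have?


Truncating U(8,16) to rank 3 gives U(3,16).
Bases of U(3,16) are all 3-element subsets of 16 elements.
Number of bases = (16 choose 3) = 560.

560


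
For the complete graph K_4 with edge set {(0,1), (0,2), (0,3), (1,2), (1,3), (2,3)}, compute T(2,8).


T(K_4; x,y) = x^3 + 3x^2 + 4xy + 2x + y^3 + 3y^2 + 2y.
Substituting x=2, y=8:
= 8 + 12 + 64 + 4 + 512 + 192 + 16
= 808.

808


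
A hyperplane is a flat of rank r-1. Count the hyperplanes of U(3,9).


Hyperplanes of U(3,9) are flats of rank 2.
In a uniform matroid, these are exactly the (2)-element subsets.
Count = (9 choose 2) = 36.

36


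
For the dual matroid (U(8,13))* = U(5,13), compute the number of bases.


The dual of U(r,n) is U(n-r, n) = U(5,13).
Bases of U(5,13) are all (5)-element subsets.
|B(M*)| = C(13,5) = 13! / (5! * 8!) = 1287.

1287


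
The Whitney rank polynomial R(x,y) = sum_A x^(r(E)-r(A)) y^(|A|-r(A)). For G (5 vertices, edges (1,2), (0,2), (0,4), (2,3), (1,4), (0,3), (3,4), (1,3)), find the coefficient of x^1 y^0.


R(x,y) = sum over A in 2^E of x^(r(E)-r(A)) * y^(|A|-r(A)).
G has 5 vertices, 8 edges. r(E) = 4.
Enumerate all 2^8 = 256 subsets.
Count subsets with r(E)-r(A)=1 and |A|-r(A)=0: 52.

52


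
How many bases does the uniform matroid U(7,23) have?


Bases of U(7,23) are all 7-element subsets of the 23-element ground set.
Number of bases = C(23,7).
(23 choose 7) = 245157.

245157


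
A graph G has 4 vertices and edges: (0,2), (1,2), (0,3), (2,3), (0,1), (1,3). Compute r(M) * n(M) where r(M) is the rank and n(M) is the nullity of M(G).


r(M) = |V| - c = 4 - 1 = 3.
nullity = |E| - r(M) = 6 - 3 = 3.
Product = 3 * 3 = 9.

9


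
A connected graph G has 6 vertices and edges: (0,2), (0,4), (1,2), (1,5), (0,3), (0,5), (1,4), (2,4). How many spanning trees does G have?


By Kirchhoff's matrix tree theorem, the number of spanning trees equals
the determinant of any cofactor of the Laplacian matrix L.
G has 6 vertices and 8 edges.
Computing the (5 x 5) cofactor determinant gives 24.

24


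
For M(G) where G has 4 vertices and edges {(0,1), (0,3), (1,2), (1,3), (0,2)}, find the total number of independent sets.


An independent set in a graphic matroid is an acyclic edge subset.
G has 4 vertices and 5 edges.
Enumerate all 2^5 = 32 subsets, checking for acyclicity.
Total independent sets = 24.

24


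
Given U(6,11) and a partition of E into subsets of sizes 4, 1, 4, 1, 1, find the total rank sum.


r(Ai) = min(|Ai|, 6) for each part.
Sum = min(4,6) + min(1,6) + min(4,6) + min(1,6) + min(1,6)
    = 4 + 1 + 4 + 1 + 1
    = 11.

11


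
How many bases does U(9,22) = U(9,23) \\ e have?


Deleting e from U(9,23) gives U(9,22) since n > r.
Bases of U(9,22) = (22 choose 9) = 497420.

497420


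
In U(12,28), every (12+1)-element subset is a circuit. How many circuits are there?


In U(12,28), circuits are the (13)-element subsets.
Any set of 13 elements is dependent, and removing any one element gives
an independent set of size 12, so it is a minimal dependent set.
Number of circuits = C(28,13) = 37442160.

37442160


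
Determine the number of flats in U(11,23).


Flats of U(11,23): every subset of size < 11 is a flat, plus E itself.
Count = (23 choose 0) + (23 choose 1) + (23 choose 2) + (23 choose 3) + (23 choose 4) + (23 choose 5) + (23 choose 6) + (23 choose 7) + (23 choose 8) + (23 choose 9) + (23 choose 10) + 1
     = 1 + 23 + 253 + 1771 + 8855 + 33649 + 100947 + 245157 + 490314 + 817190 + 1144066 + 1
     = 2842227.

2842227


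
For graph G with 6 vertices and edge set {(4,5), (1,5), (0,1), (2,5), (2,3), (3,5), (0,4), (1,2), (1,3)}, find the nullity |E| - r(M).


Cycle rank (nullity) = |E| - r(M) = |E| - (|V| - c).
|E| = 9, |V| = 6, c = 1.
Nullity = 9 - (6 - 1) = 9 - 5 = 4.

4


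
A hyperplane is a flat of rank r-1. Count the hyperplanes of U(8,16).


Hyperplanes of U(8,16) are flats of rank 7.
In a uniform matroid, these are exactly the (7)-element subsets.
Count = C(16,7) = 16! / (7! * 9!) = 11440.

11440


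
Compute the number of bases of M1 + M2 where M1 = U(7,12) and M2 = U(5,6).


Bases of a direct sum M1 + M2: |B| = |B(M1)| * |B(M2)|.
|B(U(7,12))| = C(12,7) = 792.
|B(U(5,6))| = C(6,5) = 6.
Total bases = 792 * 6 = 4752.

4752


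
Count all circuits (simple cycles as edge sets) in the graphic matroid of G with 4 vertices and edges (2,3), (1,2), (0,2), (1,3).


A circuit in a graphic matroid = edge set of a simple cycle.
G has 4 vertices and 4 edges.
Enumerating all minimal edge subsets forming cycles...
Total circuits found: 1.

1


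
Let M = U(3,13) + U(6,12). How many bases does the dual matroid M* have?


(M1+M2)* = M1* + M2*.
M1* = U(10,13), bases: C(13,10) = 286.
M2* = U(6,12), bases: C(12,6) = 924.
|B(M*)| = 286 * 924 = 264264.

264264


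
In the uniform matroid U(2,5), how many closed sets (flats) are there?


Flats of U(2,5): every subset of size < 2 is a flat, plus E itself.
Count = C(5,0) + C(5,1) + 1
     = 1 + 5 + 1
     = 7.

7


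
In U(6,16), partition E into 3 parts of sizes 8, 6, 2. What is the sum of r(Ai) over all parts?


r(Ai) = min(|Ai|, 6) for each part.
Sum = min(8,6) + min(6,6) + min(2,6)
    = 6 + 6 + 2
    = 14.

14


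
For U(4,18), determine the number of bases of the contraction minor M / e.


Contracting e from U(4,18) gives U(3,17).
Bases of U(3,17) = C(17,3) = (17 * 16 * 15) / (1 * 2 * 3) = 680.

680


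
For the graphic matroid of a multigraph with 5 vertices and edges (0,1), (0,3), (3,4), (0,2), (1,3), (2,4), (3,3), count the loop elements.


In a graphic matroid, a loop is a self-loop edge (u,u) with rank 0.
Examining all 7 edges for self-loops...
Self-loops found: (3,3)
Number of loops = 1.

1


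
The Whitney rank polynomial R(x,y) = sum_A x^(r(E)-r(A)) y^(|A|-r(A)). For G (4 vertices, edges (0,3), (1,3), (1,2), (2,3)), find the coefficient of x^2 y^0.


R(x,y) = sum over A in 2^E of x^(r(E)-r(A)) * y^(|A|-r(A)).
G has 4 vertices, 4 edges. r(E) = 3.
Enumerate all 2^4 = 16 subsets.
Count subsets with r(E)-r(A)=2 and |A|-r(A)=0: 4.

4


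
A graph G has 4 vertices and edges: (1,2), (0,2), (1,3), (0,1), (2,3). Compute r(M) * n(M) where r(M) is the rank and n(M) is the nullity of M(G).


r(M) = |V| - c = 4 - 1 = 3.
nullity = |E| - r(M) = 5 - 3 = 2.
Product = 3 * 2 = 6.

6


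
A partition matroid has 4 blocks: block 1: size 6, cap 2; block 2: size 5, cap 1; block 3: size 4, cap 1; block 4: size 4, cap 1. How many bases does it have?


A basis picks exactly ci elements from block i.
Number of bases = product of C(|Si|, ci).
= C(6,2) * C(5,1) * C(4,1) * C(4,1)
= 15 * 5 * 4 * 4
= 1200.

1200


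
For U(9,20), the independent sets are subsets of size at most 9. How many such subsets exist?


Independent sets of U(9,20) are all subsets of size <= 9.
Count = C(20,0) + C(20,1) + C(20,2) + C(20,3) + C(20,4) + C(20,5) + C(20,6) + C(20,7) + C(20,8) + C(20,9)
     = 1 + 20 + 190 + 1140 + 4845 + 15504 + 38760 + 77520 + 125970 + 167960
     = 431910.

431910


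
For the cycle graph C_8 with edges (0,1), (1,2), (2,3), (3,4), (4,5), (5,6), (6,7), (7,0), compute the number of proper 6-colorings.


P(C_8, k) = (k-1)^8 + (-1)^8*(k-1).
P(6) = (5)^8 + 5
= 390625 + 5 = 390630.

390630


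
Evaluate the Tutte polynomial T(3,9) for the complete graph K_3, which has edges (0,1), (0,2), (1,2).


T(K_3; x,y) = x^2 + x + y.
T(3,9) = 9 + 3 + 9 = 21.

21


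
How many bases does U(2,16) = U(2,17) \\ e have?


Deleting e from U(2,17) gives U(2,16) since n > r.
Bases of U(2,16) = C(16,2) = (16 * 15) / (1 * 2) = 120.

120


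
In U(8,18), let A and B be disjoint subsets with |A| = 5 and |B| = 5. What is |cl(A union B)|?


|A union B| = 5 + 5 = 10 (disjoint).
In U(8,18), cl(S) = S if |S| < 8, else cl(S) = E.
Since 10 >= 8, cl(A union B) = E.
|cl(A union B)| = 18.

18


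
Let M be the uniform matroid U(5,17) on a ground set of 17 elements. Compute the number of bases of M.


Bases of U(5,17) are all 5-element subsets of the 17-element ground set.
Number of bases = C(17,5).
C(17,5) = 17! / (5! * 12!) = 6188.

6188


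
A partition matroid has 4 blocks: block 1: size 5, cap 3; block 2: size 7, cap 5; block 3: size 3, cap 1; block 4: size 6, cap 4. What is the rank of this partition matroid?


Rank of a partition matroid = sum of min(|Si|, ci) for each block.
= min(5,3) + min(7,5) + min(3,1) + min(6,4)
= 3 + 5 + 1 + 4
= 13.

13


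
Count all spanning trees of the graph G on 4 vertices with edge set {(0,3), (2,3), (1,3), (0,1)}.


By Kirchhoff's matrix tree theorem, the number of spanning trees equals
the determinant of any cofactor of the Laplacian matrix L.
G has 4 vertices and 4 edges.
Computing the (3 x 3) cofactor determinant gives 3.

3


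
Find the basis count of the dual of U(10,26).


The dual of U(r,n) is U(n-r, n) = U(16,26).
Bases of U(16,26) are all (16)-element subsets.
|B(M*)| = C(26,16) = 5311735.

5311735


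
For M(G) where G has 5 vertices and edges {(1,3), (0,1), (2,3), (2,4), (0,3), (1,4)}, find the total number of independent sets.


An independent set in a graphic matroid is an acyclic edge subset.
G has 5 vertices and 6 edges.
Enumerate all 2^6 = 64 subsets, checking for acyclicity.
Total independent sets = 52.

52


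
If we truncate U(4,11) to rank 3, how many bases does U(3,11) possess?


Truncating U(4,11) to rank 3 gives U(3,11).
Bases of U(3,11) are all 3-element subsets of 11 elements.
Number of bases = C(11,3) = (11 * 10 * 9) / (1 * 2 * 3) = 165.

165


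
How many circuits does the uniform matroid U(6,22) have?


In U(6,22), circuits are the (7)-element subsets.
Any set of 7 elements is dependent, and removing any one element gives
an independent set of size 6, so it is a minimal dependent set.
Number of circuits = C(22,7) = 22! / (7! * 15!) = 170544.

170544


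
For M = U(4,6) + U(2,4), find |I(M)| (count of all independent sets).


For a direct sum, |I(M1+M2)| = |I(M1)| * |I(M2)|.
|I(U(4,6))| = sum C(6,k) for k=0..4 = 57.
|I(U(2,4))| = sum C(4,k) for k=0..2 = 11.
Total = 57 * 11 = 627.

627


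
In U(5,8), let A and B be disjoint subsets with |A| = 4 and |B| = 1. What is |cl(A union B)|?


|A union B| = 4 + 1 = 5 (disjoint).
In U(5,8), cl(S) = S if |S| < 5, else cl(S) = E.
Since 5 >= 5, cl(A union B) = E.
|cl(A union B)| = 8.

8


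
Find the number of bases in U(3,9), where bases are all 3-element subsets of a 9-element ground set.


Bases of U(3,9) are all 3-element subsets of the 9-element ground set.
Number of bases = C(9,3).
C(9,3) = 9! / (3! * 6!) = 84.

84


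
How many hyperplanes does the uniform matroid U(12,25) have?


Hyperplanes of U(12,25) are flats of rank 11.
In a uniform matroid, these are exactly the (11)-element subsets.
Count = C(25,11) = 4457400.

4457400


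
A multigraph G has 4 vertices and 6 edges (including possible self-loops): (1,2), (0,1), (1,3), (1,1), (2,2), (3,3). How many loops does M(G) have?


In a graphic matroid, a loop is a self-loop edge (u,u) with rank 0.
Examining all 6 edges for self-loops...
Self-loops found: (1,1), (2,2), (3,3)
Number of loops = 3.

3


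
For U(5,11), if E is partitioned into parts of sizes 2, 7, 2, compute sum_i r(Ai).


r(Ai) = min(|Ai|, 5) for each part.
Sum = min(2,5) + min(7,5) + min(2,5)
    = 2 + 5 + 2
    = 9.

9


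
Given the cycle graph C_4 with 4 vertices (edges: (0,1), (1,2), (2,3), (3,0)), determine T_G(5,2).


T(C_4; x,y) = x + x^2 + ... + x^(3) + y.
T(5,2) = 5^1 + 5^2 + 5^3 + 2
= 5 + 25 + 125 + 2
= 157.

157


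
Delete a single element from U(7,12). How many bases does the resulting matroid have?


Deleting e from U(7,12) gives U(7,11) since n > r.
Bases of U(7,11) = (11 choose 7) = 330.

330


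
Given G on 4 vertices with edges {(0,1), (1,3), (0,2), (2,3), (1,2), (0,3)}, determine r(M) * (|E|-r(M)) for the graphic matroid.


r(M) = |V| - c = 4 - 1 = 3.
nullity = |E| - r(M) = 6 - 3 = 3.
Product = 3 * 3 = 9.

9


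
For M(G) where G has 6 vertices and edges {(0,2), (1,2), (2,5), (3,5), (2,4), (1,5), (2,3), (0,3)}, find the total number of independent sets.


An independent set in a graphic matroid is an acyclic edge subset.
G has 6 vertices and 8 edges.
Enumerate all 2^8 = 256 subsets, checking for acyclicity.
Total independent sets = 164.

164


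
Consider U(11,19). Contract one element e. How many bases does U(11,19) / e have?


Contracting e from U(11,19) gives U(10,18).
Bases of U(10,18) = (18 choose 10) = 43758.

43758


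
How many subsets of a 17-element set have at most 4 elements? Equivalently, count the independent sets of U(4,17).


Independent sets of U(4,17) are all subsets of size <= 4.
Count = (17 choose 0) + (17 choose 1) + (17 choose 2) + (17 choose 3) + (17 choose 4)
     = 1 + 17 + 136 + 680 + 2380
     = 3214.

3214


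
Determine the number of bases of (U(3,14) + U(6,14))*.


(M1+M2)* = M1* + M2*.
M1* = U(11,14), bases: C(14,11) = 364.
M2* = U(8,14), bases: C(14,8) = 3003.
|B(M*)| = 364 * 3003 = 1093092.

1093092


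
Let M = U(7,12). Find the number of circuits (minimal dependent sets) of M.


In U(7,12), circuits are the (8)-element subsets.
Any set of 8 elements is dependent, and removing any one element gives
an independent set of size 7, so it is a minimal dependent set.
Number of circuits = C(12,8) = 12! / (8! * 4!) = 495.

495


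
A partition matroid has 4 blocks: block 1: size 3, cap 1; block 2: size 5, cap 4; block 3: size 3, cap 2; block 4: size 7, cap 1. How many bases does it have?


A basis picks exactly ci elements from block i.
Number of bases = product of C(|Si|, ci).
= C(3,1) * C(5,4) * C(3,2) * C(7,1)
= 3 * 5 * 3 * 7
= 315.

315


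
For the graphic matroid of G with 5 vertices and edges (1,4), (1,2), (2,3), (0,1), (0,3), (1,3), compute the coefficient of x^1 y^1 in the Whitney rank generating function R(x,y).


R(x,y) = sum over A in 2^E of x^(r(E)-r(A)) * y^(|A|-r(A)).
G has 5 vertices, 6 edges. r(E) = 4.
Enumerate all 2^6 = 64 subsets.
Count subsets with r(E)-r(A)=1 and |A|-r(A)=1: 7.

7


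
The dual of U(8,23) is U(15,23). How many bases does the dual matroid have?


The dual of U(r,n) is U(n-r, n) = U(15,23).
Bases of U(15,23) are all (15)-element subsets.
|B(M*)| = C(23,15) = 23! / (15! * 8!) = 490314.

490314


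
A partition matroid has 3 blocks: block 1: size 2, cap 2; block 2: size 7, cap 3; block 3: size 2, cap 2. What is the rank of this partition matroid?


Rank of a partition matroid = sum of min(|Si|, ci) for each block.
= min(2,2) + min(7,3) + min(2,2)
= 2 + 3 + 2
= 7.

7


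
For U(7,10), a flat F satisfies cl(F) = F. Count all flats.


Flats of U(7,10): every subset of size < 7 is a flat, plus E itself.
Count = C(10,0) + C(10,1) + C(10,2) + C(10,3) + C(10,4) + C(10,5) + C(10,6) + 1
     = 1 + 10 + 45 + 120 + 210 + 252 + 210 + 1
     = 849.

849


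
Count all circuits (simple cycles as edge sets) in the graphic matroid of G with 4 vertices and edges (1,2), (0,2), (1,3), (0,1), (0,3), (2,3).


A circuit in a graphic matroid = edge set of a simple cycle.
G has 4 vertices and 6 edges.
Enumerating all minimal edge subsets forming cycles...
Total circuits found: 7.

7


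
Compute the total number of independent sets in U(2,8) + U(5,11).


For a direct sum, |I(M1+M2)| = |I(M1)| * |I(M2)|.
|I(U(2,8))| = sum C(8,k) for k=0..2 = 37.
|I(U(5,11))| = sum C(11,k) for k=0..5 = 1024.
Total = 37 * 1024 = 37888.

37888


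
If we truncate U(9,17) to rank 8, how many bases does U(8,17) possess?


Truncating U(9,17) to rank 8 gives U(8,17).
Bases of U(8,17) are all 8-element subsets of 17 elements.
Number of bases = C(17,8) = 17! / (8! * 9!) = 24310.

24310


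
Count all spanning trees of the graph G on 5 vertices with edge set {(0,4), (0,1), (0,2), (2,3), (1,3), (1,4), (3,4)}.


By Kirchhoff's matrix tree theorem, the number of spanning trees equals
the determinant of any cofactor of the Laplacian matrix L.
G has 5 vertices and 7 edges.
Computing the (4 x 4) cofactor determinant gives 24.

24


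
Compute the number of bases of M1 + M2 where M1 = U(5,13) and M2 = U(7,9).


Bases of a direct sum M1 + M2: |B| = |B(M1)| * |B(M2)|.
|B(U(5,13))| = C(13,5) = 1287.
|B(U(7,9))| = C(9,7) = 36.
Total bases = 1287 * 36 = 46332.

46332


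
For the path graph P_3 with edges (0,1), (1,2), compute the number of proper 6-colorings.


P(P_3, k) = k * (k-1)^(2).
P(6) = 6 * 5^2 = 6 * 25 = 150.

150


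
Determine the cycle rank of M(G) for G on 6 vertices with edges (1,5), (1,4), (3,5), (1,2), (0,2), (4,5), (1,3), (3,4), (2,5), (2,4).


Cycle rank (nullity) = |E| - r(M) = |E| - (|V| - c).
|E| = 10, |V| = 6, c = 1.
Nullity = 10 - (6 - 1) = 10 - 5 = 5.

5


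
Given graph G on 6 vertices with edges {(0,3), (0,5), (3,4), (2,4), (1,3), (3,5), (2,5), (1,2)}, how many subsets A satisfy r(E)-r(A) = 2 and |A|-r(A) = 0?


R(x,y) = sum over A in 2^E of x^(r(E)-r(A)) * y^(|A|-r(A)).
G has 6 vertices, 8 edges. r(E) = 5.
Enumerate all 2^8 = 256 subsets.
Count subsets with r(E)-r(A)=2 and |A|-r(A)=0: 55.

55


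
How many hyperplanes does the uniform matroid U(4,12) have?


Hyperplanes of U(4,12) are flats of rank 3.
In a uniform matroid, these are exactly the (3)-element subsets.
Count = C(12,3) = 12! / (3! * 9!) = 220.

220


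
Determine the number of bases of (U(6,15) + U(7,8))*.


(M1+M2)* = M1* + M2*.
M1* = U(9,15), bases: C(15,9) = 5005.
M2* = U(1,8), bases: C(8,1) = 8.
|B(M*)| = 5005 * 8 = 40040.

40040


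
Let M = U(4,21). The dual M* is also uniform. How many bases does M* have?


The dual of U(r,n) is U(n-r, n) = U(17,21).
Bases of U(17,21) are all (17)-element subsets.
|B(M*)| = C(21,17) = 21! / (17! * 4!) = 5985.

5985


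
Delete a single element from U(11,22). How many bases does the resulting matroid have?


Deleting e from U(11,22) gives U(11,21) since n > r.
Bases of U(11,21) = C(21,11) = 352716.

352716


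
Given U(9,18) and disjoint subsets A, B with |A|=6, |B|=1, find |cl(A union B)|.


|A union B| = 6 + 1 = 7 (disjoint).
In U(9,18), cl(S) = S if |S| < 9, else cl(S) = E.
Since 7 < 9, cl(A union B) = A union B.
|cl(A union B)| = 7.

7


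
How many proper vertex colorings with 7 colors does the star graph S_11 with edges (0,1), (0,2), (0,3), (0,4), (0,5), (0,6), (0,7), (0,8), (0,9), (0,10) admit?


P(tree, k) = k * (k-1)^(10) for any tree on 11 vertices.
P(7) = 7 * 6^10 = 7 * 60466176 = 423263232.

423263232


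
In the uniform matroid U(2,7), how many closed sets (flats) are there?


Flats of U(2,7): every subset of size < 2 is a flat, plus E itself.
Count = C(7,0) + C(7,1) + 1
     = 1 + 7 + 1
     = 9.

9


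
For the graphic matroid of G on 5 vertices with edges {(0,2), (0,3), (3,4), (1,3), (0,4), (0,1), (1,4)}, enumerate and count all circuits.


A circuit in a graphic matroid = edge set of a simple cycle.
G has 5 vertices and 7 edges.
Enumerating all minimal edge subsets forming cycles...
Total circuits found: 7.

7


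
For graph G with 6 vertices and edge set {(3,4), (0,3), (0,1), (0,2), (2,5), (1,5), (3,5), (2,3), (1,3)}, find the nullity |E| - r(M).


Cycle rank (nullity) = |E| - r(M) = |E| - (|V| - c).
|E| = 9, |V| = 6, c = 1.
Nullity = 9 - (6 - 1) = 9 - 5 = 4.

4


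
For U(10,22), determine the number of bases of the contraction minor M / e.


Contracting e from U(10,22) gives U(9,21).
Bases of U(9,21) = C(21,9) = 21! / (9! * 12!) = 293930.

293930


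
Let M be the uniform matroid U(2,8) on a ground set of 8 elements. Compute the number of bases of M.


Bases of U(2,8) are all 2-element subsets of the 8-element ground set.
Number of bases = C(8,2).
C(8,2) = (8 * 7) / (1 * 2) = 28.

28


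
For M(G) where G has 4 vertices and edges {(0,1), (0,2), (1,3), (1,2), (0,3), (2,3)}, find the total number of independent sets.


An independent set in a graphic matroid is an acyclic edge subset.
G has 4 vertices and 6 edges.
Enumerate all 2^6 = 64 subsets, checking for acyclicity.
Total independent sets = 38.

38


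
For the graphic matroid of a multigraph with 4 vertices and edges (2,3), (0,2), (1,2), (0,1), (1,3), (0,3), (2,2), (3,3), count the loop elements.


In a graphic matroid, a loop is a self-loop edge (u,u) with rank 0.
Examining all 8 edges for self-loops...
Self-loops found: (2,2), (3,3)
Number of loops = 2.

2


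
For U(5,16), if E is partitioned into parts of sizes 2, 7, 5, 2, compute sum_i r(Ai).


r(Ai) = min(|Ai|, 5) for each part.
Sum = min(2,5) + min(7,5) + min(5,5) + min(2,5)
    = 2 + 5 + 5 + 2
    = 14.

14


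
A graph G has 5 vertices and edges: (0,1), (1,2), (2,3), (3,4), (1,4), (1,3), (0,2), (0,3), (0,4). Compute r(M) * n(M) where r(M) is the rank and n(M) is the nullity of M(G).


r(M) = |V| - c = 5 - 1 = 4.
nullity = |E| - r(M) = 9 - 4 = 5.
Product = 4 * 5 = 20.

20


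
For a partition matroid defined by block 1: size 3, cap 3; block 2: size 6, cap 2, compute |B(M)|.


A basis picks exactly ci elements from block i.
Number of bases = product of C(|Si|, ci).
= C(3,3) * C(6,2)
= 1 * 15
= 15.

15


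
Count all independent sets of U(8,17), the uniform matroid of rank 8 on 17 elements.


Independent sets of U(8,17) are all subsets of size <= 8.
Count = (17 choose 0) + (17 choose 1) + (17 choose 2) + (17 choose 3) + (17 choose 4) + (17 choose 5) + (17 choose 6) + (17 choose 7) + (17 choose 8)
     = 1 + 17 + 136 + 680 + 2380 + 6188 + 12376 + 19448 + 24310
     = 65536.

65536


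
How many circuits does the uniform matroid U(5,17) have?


In U(5,17), circuits are the (6)-element subsets.
Any set of 6 elements is dependent, and removing any one element gives
an independent set of size 5, so it is a minimal dependent set.
Number of circuits = (17 choose 6) = 12376.

12376


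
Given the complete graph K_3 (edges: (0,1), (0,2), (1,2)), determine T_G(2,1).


T(K_3; x,y) = x^2 + x + y.
T(2,1) = 4 + 2 + 1 = 7.

7


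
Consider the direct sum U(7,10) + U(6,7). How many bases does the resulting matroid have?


Bases of a direct sum M1 + M2: |B| = |B(M1)| * |B(M2)|.
|B(U(7,10))| = C(10,7) = 120.
|B(U(6,7))| = C(7,6) = 7.
Total bases = 120 * 7 = 840.

840


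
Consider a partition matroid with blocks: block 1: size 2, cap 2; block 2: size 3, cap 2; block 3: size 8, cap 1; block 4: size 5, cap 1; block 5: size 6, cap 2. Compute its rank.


Rank of a partition matroid = sum of min(|Si|, ci) for each block.
= min(2,2) + min(3,2) + min(8,1) + min(5,1) + min(6,2)
= 2 + 2 + 1 + 1 + 2
= 8.

8


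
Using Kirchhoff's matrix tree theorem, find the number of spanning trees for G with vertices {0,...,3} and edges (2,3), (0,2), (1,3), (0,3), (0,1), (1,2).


By Kirchhoff's matrix tree theorem, the number of spanning trees equals
the determinant of any cofactor of the Laplacian matrix L.
G has 4 vertices and 6 edges.
Computing the (3 x 3) cofactor determinant gives 16.

16


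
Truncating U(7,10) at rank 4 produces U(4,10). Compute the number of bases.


Truncating U(7,10) to rank 4 gives U(4,10).
Bases of U(4,10) are all 4-element subsets of 10 elements.
Number of bases = (10 choose 4) = 210.

210


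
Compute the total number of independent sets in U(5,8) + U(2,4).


For a direct sum, |I(M1+M2)| = |I(M1)| * |I(M2)|.
|I(U(5,8))| = sum C(8,k) for k=0..5 = 219.
|I(U(2,4))| = sum C(4,k) for k=0..2 = 11.
Total = 219 * 11 = 2409.

2409


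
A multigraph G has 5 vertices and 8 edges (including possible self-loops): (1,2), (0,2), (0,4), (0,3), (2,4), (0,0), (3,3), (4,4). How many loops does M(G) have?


In a graphic matroid, a loop is a self-loop edge (u,u) with rank 0.
Examining all 8 edges for self-loops...
Self-loops found: (0,0), (3,3), (4,4)
Number of loops = 3.

3


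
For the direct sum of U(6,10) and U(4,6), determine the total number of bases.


Bases of a direct sum M1 + M2: |B| = |B(M1)| * |B(M2)|.
|B(U(6,10))| = C(10,6) = 210.
|B(U(4,6))| = C(6,4) = 15.
Total bases = 210 * 15 = 3150.

3150


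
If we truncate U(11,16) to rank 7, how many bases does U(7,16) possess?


Truncating U(11,16) to rank 7 gives U(7,16).
Bases of U(7,16) are all 7-element subsets of 16 elements.
Number of bases = C(16,7) = 16! / (7! * 9!) = 11440.

11440


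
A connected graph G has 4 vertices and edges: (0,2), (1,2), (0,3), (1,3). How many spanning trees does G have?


By Kirchhoff's matrix tree theorem, the number of spanning trees equals
the determinant of any cofactor of the Laplacian matrix L.
G has 4 vertices and 4 edges.
Computing the (3 x 3) cofactor determinant gives 4.

4


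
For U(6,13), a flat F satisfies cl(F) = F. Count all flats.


Flats of U(6,13): every subset of size < 6 is a flat, plus E itself.
Count = (13 choose 0) + (13 choose 1) + (13 choose 2) + (13 choose 3) + (13 choose 4) + (13 choose 5) + 1
     = 1 + 13 + 78 + 286 + 715 + 1287 + 1
     = 2381.

2381


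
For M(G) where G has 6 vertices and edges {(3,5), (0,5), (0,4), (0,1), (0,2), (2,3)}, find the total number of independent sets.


An independent set in a graphic matroid is an acyclic edge subset.
G has 6 vertices and 6 edges.
Enumerate all 2^6 = 64 subsets, checking for acyclicity.
Total independent sets = 60.

60


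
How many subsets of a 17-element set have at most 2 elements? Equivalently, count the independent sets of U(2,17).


Independent sets of U(2,17) are all subsets of size <= 2.
Count = (17 choose 0) + (17 choose 1) + (17 choose 2)
     = 1 + 17 + 136
     = 154.

154


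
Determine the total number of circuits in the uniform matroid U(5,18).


In U(5,18), circuits are the (6)-element subsets.
Any set of 6 elements is dependent, and removing any one element gives
an independent set of size 5, so it is a minimal dependent set.
Number of circuits = C(18,6) = 18564.

18564


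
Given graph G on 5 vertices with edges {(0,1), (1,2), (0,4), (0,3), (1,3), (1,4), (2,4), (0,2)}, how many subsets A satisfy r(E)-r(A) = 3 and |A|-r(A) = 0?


R(x,y) = sum over A in 2^E of x^(r(E)-r(A)) * y^(|A|-r(A)).
G has 5 vertices, 8 edges. r(E) = 4.
Enumerate all 2^8 = 256 subsets.
Count subsets with r(E)-r(A)=3 and |A|-r(A)=0: 8.

8


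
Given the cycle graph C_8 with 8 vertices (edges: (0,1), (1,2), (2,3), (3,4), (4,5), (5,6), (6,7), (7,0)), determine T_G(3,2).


T(C_8; x,y) = x + x^2 + ... + x^(7) + y.
T(3,2) = 3^1 + 3^2 + 3^3 + 3^4 + 3^5 + 3^6 + 3^7 + 2
= 3 + 9 + 27 + 81 + 243 + 729 + 2187 + 2
= 3281.

3281


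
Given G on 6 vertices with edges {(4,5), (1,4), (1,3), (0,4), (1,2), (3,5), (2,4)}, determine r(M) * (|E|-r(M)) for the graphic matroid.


r(M) = |V| - c = 6 - 1 = 5.
nullity = |E| - r(M) = 7 - 5 = 2.
Product = 5 * 2 = 10.

10


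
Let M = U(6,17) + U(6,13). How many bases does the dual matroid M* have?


(M1+M2)* = M1* + M2*.
M1* = U(11,17), bases: C(17,11) = 12376.
M2* = U(7,13), bases: C(13,7) = 1716.
|B(M*)| = 12376 * 1716 = 21237216.

21237216


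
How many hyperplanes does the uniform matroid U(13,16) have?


Hyperplanes of U(13,16) are flats of rank 12.
In a uniform matroid, these are exactly the (12)-element subsets.
Count = C(16,12) = 16! / (12! * 4!) = 1820.

1820


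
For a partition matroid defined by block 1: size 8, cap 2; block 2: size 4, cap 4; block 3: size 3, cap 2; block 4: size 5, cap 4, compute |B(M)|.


A basis picks exactly ci elements from block i.
Number of bases = product of C(|Si|, ci).
= C(8,2) * C(4,4) * C(3,2) * C(5,4)
= 28 * 1 * 3 * 5
= 420.

420


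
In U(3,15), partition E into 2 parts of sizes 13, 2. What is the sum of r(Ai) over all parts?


r(Ai) = min(|Ai|, 3) for each part.
Sum = min(13,3) + min(2,3)
    = 3 + 2
    = 5.

5


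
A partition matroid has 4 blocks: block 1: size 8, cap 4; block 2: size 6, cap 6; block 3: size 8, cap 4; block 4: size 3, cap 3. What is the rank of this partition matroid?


Rank of a partition matroid = sum of min(|Si|, ci) for each block.
= min(8,4) + min(6,6) + min(8,4) + min(3,3)
= 4 + 6 + 4 + 3
= 17.

17


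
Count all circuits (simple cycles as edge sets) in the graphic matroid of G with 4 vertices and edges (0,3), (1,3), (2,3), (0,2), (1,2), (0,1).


A circuit in a graphic matroid = edge set of a simple cycle.
G has 4 vertices and 6 edges.
Enumerating all minimal edge subsets forming cycles...
Total circuits found: 7.

7


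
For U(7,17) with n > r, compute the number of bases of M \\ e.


Deleting e from U(7,17) gives U(7,16) since n > r.
Bases of U(7,16) = C(16,7) = 16! / (7! * 9!) = 11440.

11440


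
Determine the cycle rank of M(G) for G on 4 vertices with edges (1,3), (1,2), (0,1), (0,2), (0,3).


Cycle rank (nullity) = |E| - r(M) = |E| - (|V| - c).
|E| = 5, |V| = 4, c = 1.
Nullity = 5 - (4 - 1) = 5 - 3 = 2.

2


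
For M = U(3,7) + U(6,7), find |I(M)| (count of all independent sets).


For a direct sum, |I(M1+M2)| = |I(M1)| * |I(M2)|.
|I(U(3,7))| = sum C(7,k) for k=0..3 = 64.
|I(U(6,7))| = sum C(7,k) for k=0..6 = 127.
Total = 64 * 127 = 8128.

8128


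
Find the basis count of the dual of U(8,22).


The dual of U(r,n) is U(n-r, n) = U(14,22).
Bases of U(14,22) are all (14)-element subsets.
|B(M*)| = C(22,14) = 22! / (14! * 8!) = 319770.

319770


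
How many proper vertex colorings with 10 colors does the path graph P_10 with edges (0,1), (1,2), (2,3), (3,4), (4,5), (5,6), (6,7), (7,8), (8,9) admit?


P(P_10, k) = k * (k-1)^(9).
P(10) = 10 * 9^9 = 10 * 387420489 = 3874204890.

3874204890


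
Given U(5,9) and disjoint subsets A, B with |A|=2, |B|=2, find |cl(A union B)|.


|A union B| = 2 + 2 = 4 (disjoint).
In U(5,9), cl(S) = S if |S| < 5, else cl(S) = E.
Since 4 < 5, cl(A union B) = A union B.
|cl(A union B)| = 4.

4


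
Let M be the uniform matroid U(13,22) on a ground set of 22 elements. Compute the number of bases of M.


Bases of U(13,22) are all 13-element subsets of the 22-element ground set.
Number of bases = C(22,13).
C(22,13) = 22! / (13! * 9!) = 497420.

497420


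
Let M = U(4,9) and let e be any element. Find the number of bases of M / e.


Contracting e from U(4,9) gives U(3,8).
Bases of U(3,8) = C(8,3) = (8 * 7 * 6) / (1 * 2 * 3) = 56.

56


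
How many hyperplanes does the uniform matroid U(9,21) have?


Hyperplanes of U(9,21) are flats of rank 8.
In a uniform matroid, these are exactly the (8)-element subsets.
Count = C(21,8) = 203490.

203490


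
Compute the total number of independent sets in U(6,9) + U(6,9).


For a direct sum, |I(M1+M2)| = |I(M1)| * |I(M2)|.
|I(U(6,9))| = sum C(9,k) for k=0..6 = 466.
|I(U(6,9))| = sum C(9,k) for k=0..6 = 466.
Total = 466 * 466 = 217156.

217156


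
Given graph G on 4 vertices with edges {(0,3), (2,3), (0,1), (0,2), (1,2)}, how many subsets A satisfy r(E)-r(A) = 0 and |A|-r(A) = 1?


R(x,y) = sum over A in 2^E of x^(r(E)-r(A)) * y^(|A|-r(A)).
G has 4 vertices, 5 edges. r(E) = 3.
Enumerate all 2^5 = 32 subsets.
Count subsets with r(E)-r(A)=0 and |A|-r(A)=1: 5.

5


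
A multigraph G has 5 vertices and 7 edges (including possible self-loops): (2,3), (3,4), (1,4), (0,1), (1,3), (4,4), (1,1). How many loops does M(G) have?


In a graphic matroid, a loop is a self-loop edge (u,u) with rank 0.
Examining all 7 edges for self-loops...
Self-loops found: (4,4), (1,1)
Number of loops = 2.

2


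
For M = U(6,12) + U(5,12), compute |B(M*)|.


(M1+M2)* = M1* + M2*.
M1* = U(6,12), bases: C(12,6) = 924.
M2* = U(7,12), bases: C(12,7) = 792.
|B(M*)| = 924 * 792 = 731808.

731808


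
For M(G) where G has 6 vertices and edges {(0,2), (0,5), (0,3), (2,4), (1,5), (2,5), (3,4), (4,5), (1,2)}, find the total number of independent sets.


An independent set in a graphic matroid is an acyclic edge subset.
G has 6 vertices and 9 edges.
Enumerate all 2^9 = 512 subsets, checking for acyclicity.
Total independent sets = 290.

290


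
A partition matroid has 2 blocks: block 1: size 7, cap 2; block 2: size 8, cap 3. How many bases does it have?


A basis picks exactly ci elements from block i.
Number of bases = product of C(|Si|, ci).
= C(7,2) * C(8,3)
= 21 * 56
= 1176.

1176


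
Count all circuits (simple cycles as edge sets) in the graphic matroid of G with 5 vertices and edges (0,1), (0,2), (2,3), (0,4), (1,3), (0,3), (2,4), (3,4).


A circuit in a graphic matroid = edge set of a simple cycle.
G has 5 vertices and 8 edges.
Enumerating all minimal edge subsets forming cycles...
Total circuits found: 12.

12


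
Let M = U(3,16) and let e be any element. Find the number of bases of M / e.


Contracting e from U(3,16) gives U(2,15).
Bases of U(2,15) = C(15,2) = 15! / (2! * 13!) = 105.

105


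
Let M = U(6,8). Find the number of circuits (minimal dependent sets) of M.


In U(6,8), circuits are the (7)-element subsets.
Any set of 7 elements is dependent, and removing any one element gives
an independent set of size 6, so it is a minimal dependent set.
Number of circuits = (8 choose 7) = 8.

8


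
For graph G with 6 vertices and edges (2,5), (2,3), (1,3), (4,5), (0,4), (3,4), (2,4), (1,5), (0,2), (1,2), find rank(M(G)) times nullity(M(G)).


r(M) = |V| - c = 6 - 1 = 5.
nullity = |E| - r(M) = 10 - 5 = 5.
Product = 5 * 5 = 25.

25
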